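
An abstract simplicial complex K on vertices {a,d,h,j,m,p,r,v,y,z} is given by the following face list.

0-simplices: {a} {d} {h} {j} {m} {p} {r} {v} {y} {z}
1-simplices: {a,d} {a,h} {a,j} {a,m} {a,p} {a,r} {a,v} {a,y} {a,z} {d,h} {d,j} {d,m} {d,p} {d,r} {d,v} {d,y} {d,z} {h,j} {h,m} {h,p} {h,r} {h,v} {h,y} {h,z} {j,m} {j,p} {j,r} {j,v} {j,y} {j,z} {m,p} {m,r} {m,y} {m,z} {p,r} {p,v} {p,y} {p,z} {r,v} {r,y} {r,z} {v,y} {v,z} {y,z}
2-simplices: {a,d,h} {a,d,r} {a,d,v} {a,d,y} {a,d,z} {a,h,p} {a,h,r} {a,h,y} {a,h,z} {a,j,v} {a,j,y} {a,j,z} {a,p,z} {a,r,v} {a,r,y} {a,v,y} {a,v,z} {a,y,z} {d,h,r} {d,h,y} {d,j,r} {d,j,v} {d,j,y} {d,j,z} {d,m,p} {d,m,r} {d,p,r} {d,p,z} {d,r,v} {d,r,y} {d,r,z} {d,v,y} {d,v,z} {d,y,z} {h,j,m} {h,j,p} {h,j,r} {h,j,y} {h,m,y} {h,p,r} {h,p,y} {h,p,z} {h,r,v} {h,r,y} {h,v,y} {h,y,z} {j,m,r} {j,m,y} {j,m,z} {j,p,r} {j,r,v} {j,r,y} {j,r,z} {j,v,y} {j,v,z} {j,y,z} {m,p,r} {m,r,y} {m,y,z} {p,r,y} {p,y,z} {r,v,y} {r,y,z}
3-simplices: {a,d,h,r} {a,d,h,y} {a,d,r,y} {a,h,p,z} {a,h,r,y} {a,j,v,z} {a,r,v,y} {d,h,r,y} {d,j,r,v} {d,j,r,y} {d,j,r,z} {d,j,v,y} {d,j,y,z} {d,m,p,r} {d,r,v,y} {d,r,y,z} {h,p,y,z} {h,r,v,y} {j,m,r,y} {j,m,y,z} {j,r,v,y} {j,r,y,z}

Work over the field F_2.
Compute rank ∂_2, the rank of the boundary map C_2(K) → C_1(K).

n_0=10 n_1=44 n_2=63 n_3=22  [Z2]
∂1: piv[ad,ah,aj,am,ap,ar,av,ay,az] rk=9  ker:dh,dj,dm,dp,dr,dv,dy,dz,hj,hm,hp,hr,hv,hy,hz,jm,jp,jr,jv,jy,jz,mp,mr,my,mz,pr,pv,py,pz,rv,ry,rz,vy,vz,yz
∂2: piv[adh,adr,adv,ady,adz,ahp,ahr,ahy,ahz,ajv,ajy,ajz,apz,arv,ary,avy,avz,ayz,djr,djv,dmp,dmr,dpr,dpz,drz,hjm,hjp,hjr,hmy,hpy,hrv,jmr,jmz] rk=33  ker:dhr,dhy,djy,djz,drv,dry,dvy,dvz,dyz,hjy,hpr,hpz,hry,hvy,hyz,jmy,jpr,jrv,jry,jrz,jvy,jvz,jyz,mpr,mry,myz,pry,pyz,rvy,ryz
∂3: piv[adhr,adhy,adry,ahpz,ahry,ajvz,arvy,djrv,djry,djrz,djvy,djyz,dmpr,drvy,dryz,hpyz,hrvy,jmry,jmyz] rk=19  ker:dhry,jrvy,jryz
rk∂_2=33

rank∂_2=33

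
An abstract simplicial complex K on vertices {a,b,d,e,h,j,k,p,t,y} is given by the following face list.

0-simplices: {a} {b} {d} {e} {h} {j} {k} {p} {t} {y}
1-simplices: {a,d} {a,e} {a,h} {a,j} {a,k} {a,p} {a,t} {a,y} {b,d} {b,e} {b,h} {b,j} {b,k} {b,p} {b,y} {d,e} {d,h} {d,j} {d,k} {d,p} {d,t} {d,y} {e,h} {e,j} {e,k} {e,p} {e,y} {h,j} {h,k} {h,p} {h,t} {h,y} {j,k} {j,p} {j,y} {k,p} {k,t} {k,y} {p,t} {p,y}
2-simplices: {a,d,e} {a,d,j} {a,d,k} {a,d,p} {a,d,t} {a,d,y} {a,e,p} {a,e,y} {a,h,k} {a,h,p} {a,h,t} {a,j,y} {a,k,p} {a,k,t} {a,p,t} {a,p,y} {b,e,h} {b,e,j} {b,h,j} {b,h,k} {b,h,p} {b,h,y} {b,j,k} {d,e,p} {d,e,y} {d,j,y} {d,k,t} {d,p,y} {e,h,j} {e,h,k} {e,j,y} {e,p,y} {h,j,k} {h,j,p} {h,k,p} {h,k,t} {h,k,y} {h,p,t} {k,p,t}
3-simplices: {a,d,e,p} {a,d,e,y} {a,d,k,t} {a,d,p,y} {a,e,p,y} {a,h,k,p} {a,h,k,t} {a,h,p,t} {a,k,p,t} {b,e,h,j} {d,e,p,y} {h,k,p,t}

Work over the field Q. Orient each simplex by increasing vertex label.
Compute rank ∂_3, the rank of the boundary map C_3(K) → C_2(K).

n_0=10 n_1=40 n_2=39 n_3=12  [Q]
∂1: piv[ad,ae,ah,aj,ak,ap,at,ay,bd] rk=9  ker:be,bh,bj,bk,bp,by,de,dh,dj,dk,dp,dt,dy,eh,ej,ek,ep,ey,hj,hk,hp,ht,hy,jk,jp,jy,kp,kt,ky,pt,py
∂2: piv[ade,adj,adk,adp,adt,ady,aep,aey,ahk,ahp,aht,ajy,akp,akt,apt,apy,beh,bej,bhj,bhk,bhp,bhy,bjk,ehk,ejy,hjp,hky] rk=27  ker:dep,dey,djy,dkt,dpy,ehj,epy,hjk,hkp,hkt,hpt,kpt
∂3: piv[adep,adey,adkt,adpy,aepy,ahkp,ahkt,ahpt,akpt,behj] rk=10  ker:depy,hkpt
rk∂_3=10

rank∂_3=10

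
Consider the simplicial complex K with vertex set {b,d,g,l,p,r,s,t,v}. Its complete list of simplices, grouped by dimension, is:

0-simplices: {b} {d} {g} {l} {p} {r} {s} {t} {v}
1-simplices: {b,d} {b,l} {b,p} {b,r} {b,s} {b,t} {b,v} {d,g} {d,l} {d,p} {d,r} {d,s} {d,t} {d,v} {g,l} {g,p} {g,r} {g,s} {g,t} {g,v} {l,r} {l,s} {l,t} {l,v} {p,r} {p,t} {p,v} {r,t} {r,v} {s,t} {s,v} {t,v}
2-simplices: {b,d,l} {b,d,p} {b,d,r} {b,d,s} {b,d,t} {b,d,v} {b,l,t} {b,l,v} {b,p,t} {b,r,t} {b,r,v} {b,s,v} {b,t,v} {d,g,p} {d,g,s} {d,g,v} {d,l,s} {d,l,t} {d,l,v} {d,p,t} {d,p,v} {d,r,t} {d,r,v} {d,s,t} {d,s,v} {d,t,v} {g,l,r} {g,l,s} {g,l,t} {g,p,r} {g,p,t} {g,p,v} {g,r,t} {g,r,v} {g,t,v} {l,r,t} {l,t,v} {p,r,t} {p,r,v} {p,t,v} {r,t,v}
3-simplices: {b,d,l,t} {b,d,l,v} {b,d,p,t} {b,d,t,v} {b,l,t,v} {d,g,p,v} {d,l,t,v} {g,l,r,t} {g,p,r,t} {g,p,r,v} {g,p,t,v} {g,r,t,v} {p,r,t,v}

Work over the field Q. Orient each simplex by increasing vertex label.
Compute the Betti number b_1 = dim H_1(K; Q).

b_1=0

n_0=9 n_1=32 n_2=41 n_3=13  [Q]
∂1: piv[bd,bl,bp,br,bs,bt,bv,dg] rk=8  ker:dl,dp,dr,ds,dt,dv,gl,gp,gr,gs,gt,gv,lr,ls,lt,lv,pr,pt,pv,rt,rv,st,sv,tv
∂2: piv[bdl,bdp,bdr,bds,bdt,bdv,blt,blv,bpt,brt,brv,bsv,btv,dgp,dgs,dgv,dls,dpv,dst,glr,gls,glt,gpr,grt] rk=24  ker:dlt,dlv,dpt,drt,drv,dsv,dtv,gpt,gpv,grv,gtv,lrt,ltv,prt,prv,ptv,rtv
∂3: piv[bdlt,bdlv,bdpt,bdtv,bltv,dgpv,glrt,gprt,gprv,gptv,grtv] rk=11  ker:dltv,prtv
b_1=(32−8)−24=0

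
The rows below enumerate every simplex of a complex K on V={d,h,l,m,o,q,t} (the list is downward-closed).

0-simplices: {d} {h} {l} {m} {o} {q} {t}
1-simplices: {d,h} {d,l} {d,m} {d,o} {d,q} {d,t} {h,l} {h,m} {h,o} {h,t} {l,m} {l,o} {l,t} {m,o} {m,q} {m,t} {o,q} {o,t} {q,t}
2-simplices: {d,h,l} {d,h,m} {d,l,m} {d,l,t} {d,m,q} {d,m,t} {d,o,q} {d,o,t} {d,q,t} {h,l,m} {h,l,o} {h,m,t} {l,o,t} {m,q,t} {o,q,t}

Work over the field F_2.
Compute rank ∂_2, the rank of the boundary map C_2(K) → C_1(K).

n_0=7 n_1=19 n_2=15  [Z2]
∂1: piv[dh,dl,dm,do,dq,dt] rk=6  ker:hl,hm,ho,ht,lm,lo,lt,mo,mq,mt,oq,ot,qt
∂2: piv[dhl,dhm,dlm,dlt,dmq,dmt,doq,dot,dqt,hlo,hmt,lot] rk=12  ker:hlm,mqt,oqt
rk∂_2=12

rank∂_2=12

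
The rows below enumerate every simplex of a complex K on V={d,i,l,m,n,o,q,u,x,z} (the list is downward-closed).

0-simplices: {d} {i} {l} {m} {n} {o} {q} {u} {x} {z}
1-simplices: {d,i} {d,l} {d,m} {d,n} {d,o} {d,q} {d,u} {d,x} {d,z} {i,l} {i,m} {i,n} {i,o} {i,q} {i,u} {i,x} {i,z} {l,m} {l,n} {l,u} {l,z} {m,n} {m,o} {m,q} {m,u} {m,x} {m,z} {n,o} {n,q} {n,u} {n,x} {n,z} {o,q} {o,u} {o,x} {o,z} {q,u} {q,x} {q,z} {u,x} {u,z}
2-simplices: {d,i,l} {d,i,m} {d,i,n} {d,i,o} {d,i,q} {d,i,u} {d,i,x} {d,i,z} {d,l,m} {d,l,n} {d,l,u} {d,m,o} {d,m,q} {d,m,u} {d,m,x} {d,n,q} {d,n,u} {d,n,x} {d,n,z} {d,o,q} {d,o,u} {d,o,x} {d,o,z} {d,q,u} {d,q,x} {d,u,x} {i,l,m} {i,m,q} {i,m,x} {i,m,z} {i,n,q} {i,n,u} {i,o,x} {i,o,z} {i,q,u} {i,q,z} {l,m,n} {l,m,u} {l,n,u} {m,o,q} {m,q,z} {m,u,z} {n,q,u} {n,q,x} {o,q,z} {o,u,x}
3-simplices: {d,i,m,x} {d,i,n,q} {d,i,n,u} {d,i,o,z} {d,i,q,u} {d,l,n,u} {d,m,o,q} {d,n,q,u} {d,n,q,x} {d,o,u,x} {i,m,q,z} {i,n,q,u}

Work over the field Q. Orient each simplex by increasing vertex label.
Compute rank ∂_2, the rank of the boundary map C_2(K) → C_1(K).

n_0=10 n_1=41 n_2=46 n_3=12  [Q]
∂1: piv[di,dl,dm,dn,do,dq,du,dx,dz] rk=9  ker:il,im,in,io,iq,iu,ix,iz,lm,ln,lu,lz,mn,mo,mq,mu,mx,mz,no,nq,nu,nx,nz,oq,ou,ox,oz,qu,qx,qz,ux,uz
∂2: piv[dil,dim,din,dio,diq,diu,dix,diz,dlm,dln,dlu,dmo,dmq,dmu,dmx,dnq,dnu,dnx,dnz,doq,dou,dox,doz,dqu,dqx,dux,imz,iqz,lmn,muz] rk=30  ker:ilm,imq,imx,inq,inu,iox,ioz,iqu,lmu,lnu,moq,mqz,nqu,nqx,oqz,oux
∂3: piv[dimx,dinq,dinu,dioz,diqu,dlnu,dmoq,dnqu,dnqx,doux,imqz] rk=11  ker:inqu
rk∂_2=30

rank∂_2=30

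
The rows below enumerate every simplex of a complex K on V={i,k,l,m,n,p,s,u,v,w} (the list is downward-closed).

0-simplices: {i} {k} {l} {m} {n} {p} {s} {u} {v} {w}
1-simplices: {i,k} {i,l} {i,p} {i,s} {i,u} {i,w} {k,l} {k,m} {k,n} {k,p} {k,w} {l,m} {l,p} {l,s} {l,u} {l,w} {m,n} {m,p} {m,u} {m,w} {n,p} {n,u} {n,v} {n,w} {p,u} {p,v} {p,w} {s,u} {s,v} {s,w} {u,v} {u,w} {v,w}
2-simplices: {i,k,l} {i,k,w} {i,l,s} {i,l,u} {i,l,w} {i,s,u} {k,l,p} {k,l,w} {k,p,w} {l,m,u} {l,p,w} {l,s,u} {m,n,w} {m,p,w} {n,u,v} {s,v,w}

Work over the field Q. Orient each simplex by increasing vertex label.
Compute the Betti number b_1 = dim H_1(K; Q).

n_0=10 n_1=33 n_2=16  [Q]
∂1: piv[ik,il,ip,is,iu,iw,km,kn,nv] rk=9  ker:kl,kp,kw,lm,lp,ls,lu,lw,mn,mp,mu,mw,np,nu,nw,pu,pv,pw,su,sv,sw,uv,uw,vw
∂2: piv[ikl,ikw,ils,ilu,ilw,isu,klp,kpw,lmu,mnw,mpw,nuv,svw] rk=13  ker:klw,lpw,lsu
b_1=(33−9)−13=11

b_1=11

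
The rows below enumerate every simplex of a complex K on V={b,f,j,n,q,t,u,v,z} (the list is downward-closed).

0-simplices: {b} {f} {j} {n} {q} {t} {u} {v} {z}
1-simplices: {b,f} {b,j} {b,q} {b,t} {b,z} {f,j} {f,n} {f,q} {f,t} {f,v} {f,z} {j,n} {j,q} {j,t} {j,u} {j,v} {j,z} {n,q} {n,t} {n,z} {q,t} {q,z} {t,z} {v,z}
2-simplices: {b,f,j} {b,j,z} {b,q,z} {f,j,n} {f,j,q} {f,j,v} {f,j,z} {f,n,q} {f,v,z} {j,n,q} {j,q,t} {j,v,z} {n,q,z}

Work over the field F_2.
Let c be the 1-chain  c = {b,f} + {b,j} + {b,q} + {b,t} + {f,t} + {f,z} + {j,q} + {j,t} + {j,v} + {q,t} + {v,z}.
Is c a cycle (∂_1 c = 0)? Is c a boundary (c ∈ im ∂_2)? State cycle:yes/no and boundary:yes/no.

cycle:no boundary:no

n_0=9 n_1=24 n_2=13  [Z2]
∂1: piv[bf,bj,bq,bt,bz,fn,fv,ju] rk=8  ker:fj,fq,ft,fz,jn,jq,jt,jv,jz,nq,nt,nz,qt,qz,tz,vz
∂2: piv[bfj,bjz,bqz,fjn,fjq,fjv,fjz,fnq,fvz,jqt,nqz] rk=11  ker:jnq,jvz
∂1c = {f} + {q}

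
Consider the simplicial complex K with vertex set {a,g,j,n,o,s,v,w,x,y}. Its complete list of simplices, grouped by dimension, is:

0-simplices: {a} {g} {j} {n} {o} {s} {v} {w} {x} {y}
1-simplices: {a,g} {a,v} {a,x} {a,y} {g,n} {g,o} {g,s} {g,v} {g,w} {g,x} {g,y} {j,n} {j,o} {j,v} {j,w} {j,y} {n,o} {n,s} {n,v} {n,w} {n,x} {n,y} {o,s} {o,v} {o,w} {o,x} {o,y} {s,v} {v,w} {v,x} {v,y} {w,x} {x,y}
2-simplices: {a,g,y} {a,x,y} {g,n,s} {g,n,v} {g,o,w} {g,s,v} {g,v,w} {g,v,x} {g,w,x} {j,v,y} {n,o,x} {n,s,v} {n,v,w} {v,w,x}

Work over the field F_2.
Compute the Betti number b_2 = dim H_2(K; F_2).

n_0=10 n_1=33 n_2=14  [Z2]
∂1: piv[ag,av,ax,ay,gn,go,gs,gw,jn] rk=9  ker:gv,gx,gy,jo,jv,jw,jy,no,ns,nv,nw,nx,ny,os,ov,ow,ox,oy,sv,vw,vx,vy,wx,xy
∂2: piv[agy,axy,gns,gnv,gow,gsv,gvw,gvx,gwx,jvy,nox,nvw] rk=12  ker:nsv,vwx
b_2=(14−12)−0=2

b_2=2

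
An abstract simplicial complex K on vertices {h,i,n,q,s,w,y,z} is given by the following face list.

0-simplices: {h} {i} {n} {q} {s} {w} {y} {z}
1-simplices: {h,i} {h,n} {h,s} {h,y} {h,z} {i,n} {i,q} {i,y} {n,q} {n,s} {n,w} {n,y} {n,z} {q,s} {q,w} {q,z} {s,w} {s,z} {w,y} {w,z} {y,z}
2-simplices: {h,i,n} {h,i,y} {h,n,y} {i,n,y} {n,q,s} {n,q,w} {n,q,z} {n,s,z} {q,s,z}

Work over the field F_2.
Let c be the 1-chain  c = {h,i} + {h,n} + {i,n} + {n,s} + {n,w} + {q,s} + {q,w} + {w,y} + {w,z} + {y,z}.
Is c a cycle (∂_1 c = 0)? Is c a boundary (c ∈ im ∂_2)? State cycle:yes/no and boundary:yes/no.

n_0=8 n_1=21 n_2=9  [Z2]
∂1: piv[hi,hn,hs,hy,hz,iq,nw] rk=7  ker:in,iy,nq,ns,ny,nz,qs,qw,qz,sw,sz,wy,wz,yz
∂2: piv[hin,hiy,hny,nqs,nqw,nqz,nsz] rk=7  ker:iny,qsz
∂1c = 0
c vs im∂2: residual ≠ 0 ⇒ not boundary

cycle:yes boundary:no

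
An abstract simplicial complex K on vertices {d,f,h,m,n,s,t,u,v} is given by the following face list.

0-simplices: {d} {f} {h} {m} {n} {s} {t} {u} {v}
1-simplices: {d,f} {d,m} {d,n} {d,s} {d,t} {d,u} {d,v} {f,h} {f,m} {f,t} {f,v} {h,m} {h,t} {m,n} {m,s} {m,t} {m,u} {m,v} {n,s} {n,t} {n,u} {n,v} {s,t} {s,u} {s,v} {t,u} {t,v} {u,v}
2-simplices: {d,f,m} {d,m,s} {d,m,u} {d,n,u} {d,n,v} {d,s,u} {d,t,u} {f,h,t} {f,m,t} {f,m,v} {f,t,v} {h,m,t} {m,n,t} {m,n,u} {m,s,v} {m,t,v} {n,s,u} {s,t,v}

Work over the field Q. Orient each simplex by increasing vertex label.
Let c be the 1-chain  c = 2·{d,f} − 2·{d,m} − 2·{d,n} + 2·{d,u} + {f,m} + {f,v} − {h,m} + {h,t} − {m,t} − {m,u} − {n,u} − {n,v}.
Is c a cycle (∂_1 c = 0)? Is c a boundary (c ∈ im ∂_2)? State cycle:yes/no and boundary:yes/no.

n_0=9 n_1=28 n_2=18  [Q]
∂1: piv[df,dm,dn,ds,dt,du,dv,fh] rk=8  ker:fm,ft,fv,hm,ht,mn,ms,mt,mu,mv,ns,nt,nu,nv,st,su,sv,tu,tv,uv
∂2: piv[dfm,dms,dmu,dnu,dnv,dsu,dtu,fht,fmt,fmv,ftv,hmt,mnt,mnu,msv,nsu,stv] rk=17  ker:mtv
∂1c = 0
c vs im∂2: residual ≠ 0 ⇒ not boundary

cycle:yes boundary:no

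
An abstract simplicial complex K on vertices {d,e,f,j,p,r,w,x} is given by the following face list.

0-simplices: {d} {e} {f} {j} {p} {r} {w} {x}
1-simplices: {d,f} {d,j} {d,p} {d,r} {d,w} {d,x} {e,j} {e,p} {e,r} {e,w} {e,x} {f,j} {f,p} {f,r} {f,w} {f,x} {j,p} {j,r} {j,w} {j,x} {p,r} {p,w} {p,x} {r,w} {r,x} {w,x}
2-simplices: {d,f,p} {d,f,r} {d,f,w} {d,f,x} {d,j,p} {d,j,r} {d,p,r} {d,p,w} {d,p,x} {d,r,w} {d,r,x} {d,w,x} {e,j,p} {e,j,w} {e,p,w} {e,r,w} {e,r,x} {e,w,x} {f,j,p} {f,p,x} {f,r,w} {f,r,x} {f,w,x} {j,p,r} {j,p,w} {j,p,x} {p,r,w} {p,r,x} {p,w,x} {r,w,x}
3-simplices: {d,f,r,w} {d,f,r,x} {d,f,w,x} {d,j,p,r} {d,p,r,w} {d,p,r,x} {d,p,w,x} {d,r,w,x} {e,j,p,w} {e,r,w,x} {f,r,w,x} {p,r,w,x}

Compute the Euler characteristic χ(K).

χ(K)=0

n_0=8 n_1=26 n_2=30 n_3=12
χ=+8−26+30−12=0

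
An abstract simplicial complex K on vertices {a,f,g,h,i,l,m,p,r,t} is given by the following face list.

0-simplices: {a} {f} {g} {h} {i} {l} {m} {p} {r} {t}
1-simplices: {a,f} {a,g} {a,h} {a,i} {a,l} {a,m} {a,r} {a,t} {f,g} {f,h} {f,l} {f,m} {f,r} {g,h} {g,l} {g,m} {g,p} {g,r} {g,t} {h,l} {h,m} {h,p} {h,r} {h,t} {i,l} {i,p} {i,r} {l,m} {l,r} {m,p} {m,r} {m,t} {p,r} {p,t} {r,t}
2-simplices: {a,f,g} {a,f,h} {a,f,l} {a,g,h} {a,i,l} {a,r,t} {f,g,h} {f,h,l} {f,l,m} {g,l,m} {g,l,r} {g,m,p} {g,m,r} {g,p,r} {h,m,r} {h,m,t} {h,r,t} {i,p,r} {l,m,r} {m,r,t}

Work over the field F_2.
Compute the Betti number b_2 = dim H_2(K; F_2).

b_2=3

n_0=10 n_1=35 n_2=20  [Z2]
∂1: piv[af,ag,ah,ai,al,am,ar,at,gp] rk=9  ker:fg,fh,fl,fm,fr,gh,gl,gm,gr,gt,hl,hm,hp,hr,ht,il,ip,ir,lm,lr,mp,mr,mt,pr,pt,rt
∂2: piv[afg,afh,afl,agh,ail,art,fhl,flm,glm,glr,gmp,gmr,gpr,hmr,hmt,hrt,ipr] rk=17  ker:fgh,lmr,mrt
b_2=(20−17)−0=3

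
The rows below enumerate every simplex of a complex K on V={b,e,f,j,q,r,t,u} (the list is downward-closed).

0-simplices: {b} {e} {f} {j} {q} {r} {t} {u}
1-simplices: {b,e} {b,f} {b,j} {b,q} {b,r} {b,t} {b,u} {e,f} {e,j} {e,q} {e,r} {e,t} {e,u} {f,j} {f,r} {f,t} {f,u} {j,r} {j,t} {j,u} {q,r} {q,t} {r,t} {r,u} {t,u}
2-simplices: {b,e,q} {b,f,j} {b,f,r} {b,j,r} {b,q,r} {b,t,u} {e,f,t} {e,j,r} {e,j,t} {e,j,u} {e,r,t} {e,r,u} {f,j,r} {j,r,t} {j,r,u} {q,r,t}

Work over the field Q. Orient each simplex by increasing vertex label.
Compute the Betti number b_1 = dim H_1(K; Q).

b_1=5

n_0=8 n_1=25 n_2=16  [Q]
∂1: piv[be,bf,bj,bq,br,bt,bu] rk=7  ker:ef,ej,eq,er,et,eu,fj,fr,ft,fu,jr,jt,ju,qr,qt,rt,ru,tu
∂2: piv[beq,bfj,bfr,bjr,bqr,btu,eft,ejr,ejt,eju,ert,eru,qrt] rk=13  ker:fjr,jrt,jru
b_1=(25−7)−13=5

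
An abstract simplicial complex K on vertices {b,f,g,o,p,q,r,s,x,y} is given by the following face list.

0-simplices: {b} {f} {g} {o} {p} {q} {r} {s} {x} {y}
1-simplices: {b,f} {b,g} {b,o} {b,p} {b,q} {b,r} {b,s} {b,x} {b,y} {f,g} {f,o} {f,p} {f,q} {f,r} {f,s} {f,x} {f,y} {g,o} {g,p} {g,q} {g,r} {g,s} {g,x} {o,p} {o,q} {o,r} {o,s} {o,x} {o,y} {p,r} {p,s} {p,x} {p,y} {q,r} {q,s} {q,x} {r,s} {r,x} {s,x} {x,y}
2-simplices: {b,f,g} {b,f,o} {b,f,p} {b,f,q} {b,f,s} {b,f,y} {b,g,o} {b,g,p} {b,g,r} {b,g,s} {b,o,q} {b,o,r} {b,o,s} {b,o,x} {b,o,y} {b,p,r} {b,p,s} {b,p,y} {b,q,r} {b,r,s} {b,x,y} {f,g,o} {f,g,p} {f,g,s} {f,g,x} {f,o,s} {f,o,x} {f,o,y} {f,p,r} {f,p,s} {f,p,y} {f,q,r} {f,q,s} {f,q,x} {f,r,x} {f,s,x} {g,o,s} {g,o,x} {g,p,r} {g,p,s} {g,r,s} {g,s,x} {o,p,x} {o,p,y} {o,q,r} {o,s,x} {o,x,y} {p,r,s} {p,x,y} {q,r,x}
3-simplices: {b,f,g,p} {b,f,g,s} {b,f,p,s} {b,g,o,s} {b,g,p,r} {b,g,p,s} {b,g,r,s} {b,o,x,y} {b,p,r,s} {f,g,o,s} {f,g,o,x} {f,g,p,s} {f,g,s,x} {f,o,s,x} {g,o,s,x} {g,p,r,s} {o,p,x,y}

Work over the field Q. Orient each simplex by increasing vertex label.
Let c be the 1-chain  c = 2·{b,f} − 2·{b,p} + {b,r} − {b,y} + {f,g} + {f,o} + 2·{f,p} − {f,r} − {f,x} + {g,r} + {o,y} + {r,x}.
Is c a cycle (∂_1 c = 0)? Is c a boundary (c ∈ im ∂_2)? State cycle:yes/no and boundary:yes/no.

n_0=10 n_1=40 n_2=50 n_3=17  [Q]
∂1: piv[bf,bg,bo,bp,bq,br,bs,bx,by] rk=9  ker:fg,fo,fp,fq,fr,fs,fx,fy,go,gp,gq,gr,gs,gx,op,oq,or,os,ox,oy,pr,ps,px,py,qr,qs,qx,rs,rx,sx,xy
∂2: piv[bfg,bfo,bfp,bfq,bfs,bfy,bgo,bgp,bgr,bgs,boq,bor,bos,box,boy,bpr,bps,bpy,bqr,brs,bxy,fgx,fox,fpr,fqs,fqx,frx,fsx,opx,opy] rk=30  ker:fgo,fgp,fgs,fos,foy,fps,fpy,fqr,gos,gox,gpr,gps,grs,gsx,oqr,osx,oxy,prs,pxy,qrx
∂3: piv[bfgp,bfgs,bfps,bgos,bgpr,bgps,bgrs,boxy,bprs,fgos,fgox,fgsx,fosx,opxy] rk=14  ker:fgps,gosx,gprs
∂1c = 0
c vs im∂2: reduces to 0 ⇒ boundary

cycle:yes boundary:yes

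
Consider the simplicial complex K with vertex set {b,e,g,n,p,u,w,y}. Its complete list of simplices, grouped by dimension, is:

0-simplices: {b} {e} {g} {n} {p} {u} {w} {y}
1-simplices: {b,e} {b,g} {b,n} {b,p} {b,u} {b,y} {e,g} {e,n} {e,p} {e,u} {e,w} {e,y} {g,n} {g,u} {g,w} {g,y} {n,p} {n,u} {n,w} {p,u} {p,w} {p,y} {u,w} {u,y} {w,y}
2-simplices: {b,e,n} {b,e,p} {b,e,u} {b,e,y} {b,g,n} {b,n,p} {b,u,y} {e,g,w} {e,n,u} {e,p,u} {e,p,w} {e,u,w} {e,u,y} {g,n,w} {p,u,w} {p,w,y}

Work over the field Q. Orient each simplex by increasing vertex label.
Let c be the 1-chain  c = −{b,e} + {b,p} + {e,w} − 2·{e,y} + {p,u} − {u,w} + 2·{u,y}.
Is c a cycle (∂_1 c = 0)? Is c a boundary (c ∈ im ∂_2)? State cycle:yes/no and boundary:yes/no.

n_0=8 n_1=25 n_2=16  [Q]
∂1: piv[be,bg,bn,bp,bu,by,ew] rk=7  ker:eg,en,ep,eu,ey,gn,gu,gw,gy,np,nu,nw,pu,pw,py,uw,uy,wy
∂2: piv[ben,bep,beu,bey,bgn,bnp,buy,egw,enu,epu,epw,euw,gnw,pwy] rk=14  ker:euy,puw
∂1c = 0
c vs im∂2: reduces to 0 ⇒ boundary

cycle:yes boundary:yes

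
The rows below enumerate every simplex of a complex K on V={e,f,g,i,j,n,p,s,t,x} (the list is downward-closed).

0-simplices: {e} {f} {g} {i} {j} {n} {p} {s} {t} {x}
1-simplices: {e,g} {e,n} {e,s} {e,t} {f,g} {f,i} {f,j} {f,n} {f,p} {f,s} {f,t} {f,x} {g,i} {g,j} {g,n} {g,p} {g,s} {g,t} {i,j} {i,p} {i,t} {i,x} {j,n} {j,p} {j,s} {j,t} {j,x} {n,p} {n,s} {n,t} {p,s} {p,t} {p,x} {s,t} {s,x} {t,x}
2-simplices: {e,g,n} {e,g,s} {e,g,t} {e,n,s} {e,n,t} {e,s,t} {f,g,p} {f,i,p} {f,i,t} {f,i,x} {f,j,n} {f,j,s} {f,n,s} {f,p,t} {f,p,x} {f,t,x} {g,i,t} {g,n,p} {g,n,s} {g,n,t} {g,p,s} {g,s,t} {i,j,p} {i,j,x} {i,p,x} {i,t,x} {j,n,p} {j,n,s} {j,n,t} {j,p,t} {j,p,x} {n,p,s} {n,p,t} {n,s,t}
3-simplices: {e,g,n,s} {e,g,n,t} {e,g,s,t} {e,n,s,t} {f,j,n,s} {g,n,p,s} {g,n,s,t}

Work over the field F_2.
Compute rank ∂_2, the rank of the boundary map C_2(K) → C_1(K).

n_0=10 n_1=36 n_2=34 n_3=7  [Z2]
∂1: piv[eg,en,es,et,fg,fi,fj,fp,fx] rk=9  ker:fn,fs,ft,gi,gj,gn,gp,gs,gt,ij,ip,it,ix,jn,jp,js,jt,jx,np,ns,nt,ps,pt,px,st,sx,tx
∂2: piv[egn,egs,egt,ens,ent,est,fgp,fip,fit,fix,fjn,fjs,fns,fpt,fpx,ftx,git,gnp,gps,ijp,ijx,jnp,jnt,jpt] rk=24  ker:gns,gnt,gst,ipx,itx,jns,jpx,nps,npt,nst
∂3: piv[egns,egnt,egst,enst,fjns,gnps] rk=6  ker:gnst
rk∂_2=24

rank∂_2=24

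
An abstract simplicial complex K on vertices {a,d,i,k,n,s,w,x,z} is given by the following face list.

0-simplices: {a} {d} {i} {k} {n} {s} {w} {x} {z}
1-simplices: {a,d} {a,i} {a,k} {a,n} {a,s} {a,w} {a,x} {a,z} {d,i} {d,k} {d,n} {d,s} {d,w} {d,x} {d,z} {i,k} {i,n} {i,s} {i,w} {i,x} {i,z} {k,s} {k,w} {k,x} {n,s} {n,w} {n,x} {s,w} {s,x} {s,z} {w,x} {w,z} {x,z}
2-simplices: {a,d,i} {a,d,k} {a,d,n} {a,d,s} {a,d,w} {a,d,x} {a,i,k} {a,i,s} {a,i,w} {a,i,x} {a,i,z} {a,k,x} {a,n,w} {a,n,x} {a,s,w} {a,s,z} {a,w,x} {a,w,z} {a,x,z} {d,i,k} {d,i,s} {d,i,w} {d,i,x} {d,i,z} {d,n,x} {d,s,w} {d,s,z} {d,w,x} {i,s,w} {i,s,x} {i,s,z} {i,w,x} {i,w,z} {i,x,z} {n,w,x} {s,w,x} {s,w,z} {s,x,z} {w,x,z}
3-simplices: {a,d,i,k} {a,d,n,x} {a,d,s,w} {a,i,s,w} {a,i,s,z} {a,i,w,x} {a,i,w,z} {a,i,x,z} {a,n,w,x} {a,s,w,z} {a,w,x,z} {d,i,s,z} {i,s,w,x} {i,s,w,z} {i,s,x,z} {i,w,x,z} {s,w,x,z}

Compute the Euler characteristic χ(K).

χ(K)=-2

n_0=9 n_1=33 n_2=39 n_3=17
χ=+9−33+39−17=-2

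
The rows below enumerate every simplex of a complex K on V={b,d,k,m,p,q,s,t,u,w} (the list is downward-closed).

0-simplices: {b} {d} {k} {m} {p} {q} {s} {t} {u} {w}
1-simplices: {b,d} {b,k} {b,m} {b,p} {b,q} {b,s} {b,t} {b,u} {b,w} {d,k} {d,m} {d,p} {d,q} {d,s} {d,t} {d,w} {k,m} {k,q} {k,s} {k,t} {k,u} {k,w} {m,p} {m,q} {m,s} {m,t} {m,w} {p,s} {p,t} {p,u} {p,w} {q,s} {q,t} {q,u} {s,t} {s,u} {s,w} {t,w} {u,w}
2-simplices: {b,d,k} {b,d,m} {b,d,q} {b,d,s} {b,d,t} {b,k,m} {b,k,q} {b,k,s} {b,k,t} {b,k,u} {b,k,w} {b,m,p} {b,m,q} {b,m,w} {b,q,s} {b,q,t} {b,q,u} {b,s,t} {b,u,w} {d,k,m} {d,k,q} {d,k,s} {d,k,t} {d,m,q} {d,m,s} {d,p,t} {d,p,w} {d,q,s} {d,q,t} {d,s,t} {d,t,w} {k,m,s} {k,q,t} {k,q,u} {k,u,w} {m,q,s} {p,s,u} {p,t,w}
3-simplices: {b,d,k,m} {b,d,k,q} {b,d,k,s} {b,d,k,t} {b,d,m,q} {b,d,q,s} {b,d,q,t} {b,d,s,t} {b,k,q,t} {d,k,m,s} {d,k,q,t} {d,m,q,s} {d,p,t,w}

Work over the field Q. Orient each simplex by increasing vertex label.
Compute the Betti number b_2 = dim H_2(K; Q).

n_0=10 n_1=39 n_2=38 n_3=13  [Q]
∂1: piv[bd,bk,bm,bp,bq,bs,bt,bu,bw] rk=9  ker:dk,dm,dp,dq,ds,dt,dw,km,kq,ks,kt,ku,kw,mp,mq,ms,mt,mw,ps,pt,pu,pw,qs,qt,qu,st,su,sw,tw,uw
∂2: piv[bdk,bdm,bdq,bds,bdt,bkm,bkq,bks,bkt,bku,bkw,bmp,bmq,bmw,bqs,bqt,bqu,bst,buw,dms,dpt,dpw,dtw,psu] rk=24  ker:dkm,dkq,dks,dkt,dmq,dqs,dqt,dst,kms,kqt,kqu,kuw,mqs,ptw
∂3: piv[bdkm,bdkq,bdks,bdkt,bdmq,bdqs,bdqt,bdst,bkqt,dkms,dmqs,dptw] rk=12  ker:dkqt
b_2=(38−24)−12=2

b_2=2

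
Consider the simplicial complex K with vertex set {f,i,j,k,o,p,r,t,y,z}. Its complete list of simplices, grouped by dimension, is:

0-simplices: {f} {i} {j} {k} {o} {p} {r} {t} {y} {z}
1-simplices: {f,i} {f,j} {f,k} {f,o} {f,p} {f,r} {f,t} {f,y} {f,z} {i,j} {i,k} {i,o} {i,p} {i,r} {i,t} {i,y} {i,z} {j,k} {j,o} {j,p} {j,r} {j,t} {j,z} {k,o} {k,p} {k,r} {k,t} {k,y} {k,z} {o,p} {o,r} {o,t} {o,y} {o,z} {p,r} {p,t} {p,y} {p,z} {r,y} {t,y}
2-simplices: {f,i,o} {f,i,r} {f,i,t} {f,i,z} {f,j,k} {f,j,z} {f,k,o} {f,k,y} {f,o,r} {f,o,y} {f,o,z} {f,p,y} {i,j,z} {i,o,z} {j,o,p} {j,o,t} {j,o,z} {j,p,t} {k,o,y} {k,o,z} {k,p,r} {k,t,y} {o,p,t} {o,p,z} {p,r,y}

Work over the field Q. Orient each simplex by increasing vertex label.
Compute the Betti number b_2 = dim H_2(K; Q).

b_2=3

n_0=10 n_1=40 n_2=25  [Q]
∂1: piv[fi,fj,fk,fo,fp,fr,ft,fy,fz] rk=9  ker:ij,ik,io,ip,ir,it,iy,iz,jk,jo,jp,jr,jt,jz,ko,kp,kr,kt,ky,kz,op,or,ot,oy,oz,pr,pt,py,pz,ry,ty
∂2: piv[fio,fir,fit,fiz,fjk,fjz,fko,fky,for,foy,foz,fpy,ijz,jop,jot,joz,jpt,koz,kpr,kty,opz,pry] rk=22  ker:ioz,koy,opt
b_2=(25−22)−0=3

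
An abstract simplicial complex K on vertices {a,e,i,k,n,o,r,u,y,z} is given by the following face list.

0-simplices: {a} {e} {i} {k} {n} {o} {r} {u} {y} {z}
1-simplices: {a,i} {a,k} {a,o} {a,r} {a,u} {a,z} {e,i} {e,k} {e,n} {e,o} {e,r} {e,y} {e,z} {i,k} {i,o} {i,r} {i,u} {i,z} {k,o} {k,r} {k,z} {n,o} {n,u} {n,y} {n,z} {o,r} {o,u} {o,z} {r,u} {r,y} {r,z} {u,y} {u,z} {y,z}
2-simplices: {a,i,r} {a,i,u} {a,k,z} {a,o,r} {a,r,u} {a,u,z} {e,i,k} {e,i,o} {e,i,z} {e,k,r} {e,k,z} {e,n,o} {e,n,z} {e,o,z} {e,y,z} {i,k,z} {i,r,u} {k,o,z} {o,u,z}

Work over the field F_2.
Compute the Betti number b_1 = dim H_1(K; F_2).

n_0=10 n_1=34 n_2=19  [Z2]
∂1: piv[ai,ak,ao,ar,au,az,ei,en,ey] rk=9  ker:ek,eo,er,ez,ik,io,ir,iu,iz,ko,kr,kz,no,nu,ny,nz,or,ou,oz,ru,ry,rz,uy,uz,yz
∂2: piv[air,aiu,akz,aor,aru,auz,eik,eio,eiz,ekr,ekz,eno,enz,eoz,eyz,koz,ouz] rk=17  ker:ikz,iru
b_1=(34−9)−17=8

b_1=8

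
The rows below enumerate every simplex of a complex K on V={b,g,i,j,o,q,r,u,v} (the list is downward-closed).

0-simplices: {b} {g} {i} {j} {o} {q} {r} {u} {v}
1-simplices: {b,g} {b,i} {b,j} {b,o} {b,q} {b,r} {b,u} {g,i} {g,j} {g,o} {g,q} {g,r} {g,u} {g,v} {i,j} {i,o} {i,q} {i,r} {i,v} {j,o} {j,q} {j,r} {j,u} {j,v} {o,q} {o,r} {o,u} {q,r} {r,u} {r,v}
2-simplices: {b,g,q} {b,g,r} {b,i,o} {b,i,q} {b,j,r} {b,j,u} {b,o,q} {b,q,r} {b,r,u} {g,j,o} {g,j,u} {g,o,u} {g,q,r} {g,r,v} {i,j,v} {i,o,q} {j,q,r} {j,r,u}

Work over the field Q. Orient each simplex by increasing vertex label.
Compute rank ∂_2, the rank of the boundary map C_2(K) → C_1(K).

n_0=9 n_1=30 n_2=18  [Q]
∂1: piv[bg,bi,bj,bo,bq,br,bu,gv] rk=8  ker:gi,gj,go,gq,gr,gu,ij,io,iq,ir,iv,jo,jq,jr,ju,jv,oq,or,ou,qr,ru,rv
∂2: piv[bgq,bgr,bio,biq,bjr,bju,boq,bqr,bru,gjo,gju,gou,grv,ijv,jqr] rk=15  ker:gqr,ioq,jru
rk∂_2=15

rank∂_2=15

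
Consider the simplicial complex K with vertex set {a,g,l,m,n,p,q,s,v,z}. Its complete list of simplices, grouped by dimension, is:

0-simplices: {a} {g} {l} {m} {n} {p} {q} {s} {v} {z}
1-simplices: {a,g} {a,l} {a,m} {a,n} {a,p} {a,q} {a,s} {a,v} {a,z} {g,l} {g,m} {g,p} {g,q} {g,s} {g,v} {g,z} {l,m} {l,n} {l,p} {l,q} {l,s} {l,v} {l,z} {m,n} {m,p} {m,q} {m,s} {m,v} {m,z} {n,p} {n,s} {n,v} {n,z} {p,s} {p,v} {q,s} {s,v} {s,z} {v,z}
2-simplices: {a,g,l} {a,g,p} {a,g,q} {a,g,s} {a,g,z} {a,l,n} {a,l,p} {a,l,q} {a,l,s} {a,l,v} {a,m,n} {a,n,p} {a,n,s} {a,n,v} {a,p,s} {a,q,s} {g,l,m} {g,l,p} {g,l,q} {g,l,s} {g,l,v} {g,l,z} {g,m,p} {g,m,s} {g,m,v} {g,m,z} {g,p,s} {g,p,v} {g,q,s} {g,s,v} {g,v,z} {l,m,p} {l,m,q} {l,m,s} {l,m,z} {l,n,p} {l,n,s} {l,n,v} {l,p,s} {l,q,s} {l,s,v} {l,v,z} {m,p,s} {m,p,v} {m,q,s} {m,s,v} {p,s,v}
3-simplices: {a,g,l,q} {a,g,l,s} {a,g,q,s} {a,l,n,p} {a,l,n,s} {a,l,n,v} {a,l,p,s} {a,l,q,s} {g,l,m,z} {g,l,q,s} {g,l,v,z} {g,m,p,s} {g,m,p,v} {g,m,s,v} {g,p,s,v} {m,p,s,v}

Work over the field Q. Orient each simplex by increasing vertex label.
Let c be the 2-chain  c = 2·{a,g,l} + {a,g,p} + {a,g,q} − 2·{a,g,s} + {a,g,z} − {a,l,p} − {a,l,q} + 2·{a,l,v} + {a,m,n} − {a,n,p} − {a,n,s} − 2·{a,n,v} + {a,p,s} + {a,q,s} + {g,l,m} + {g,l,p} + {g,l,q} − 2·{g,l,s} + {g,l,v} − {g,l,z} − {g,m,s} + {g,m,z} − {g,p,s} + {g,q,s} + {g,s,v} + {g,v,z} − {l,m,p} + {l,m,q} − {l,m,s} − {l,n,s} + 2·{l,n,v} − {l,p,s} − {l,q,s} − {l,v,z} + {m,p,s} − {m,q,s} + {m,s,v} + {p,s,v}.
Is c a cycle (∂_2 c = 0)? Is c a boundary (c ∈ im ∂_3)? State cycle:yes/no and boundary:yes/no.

n_0=10 n_1=39 n_2=47 n_3=16  [Q]
∂1: piv[ag,al,am,an,ap,aq,as,av,az] rk=9  ker:gl,gm,gp,gq,gs,gv,gz,lm,ln,lp,lq,ls,lv,lz,mn,mp,mq,ms,mv,mz,np,ns,nv,nz,ps,pv,qs,sv,sz,vz
∂2: piv[agl,agp,agq,ags,agz,aln,alp,alq,als,alv,amn,anp,ans,anv,aps,aqs,glm,glv,glz,gmp,gms,gmv,gmz,gpv,gsv,gvz,lmq] rk=27  ker:glp,glq,gls,gps,gqs,lmp,lms,lmz,lnp,lns,lnv,lps,lqs,lsv,lvz,mps,mpv,mqs,msv,psv
∂3: piv[aglq,agls,agqs,alnp,alns,alnv,alps,alqs,glmz,glvz,gmps,gmpv,gmsv,gpsv] rk=14  ker:glqs,mpsv
∂2c = 3·{a,g} − 2·{a,l} + {a,m} − 5·{a,n} + 2·{a,p} + {a,q} + {a,s} − {a,z} + 3·{g,l} − {g,m} − {g,p} + {g,q} + 2·{g,s} − {g,v} + {l,n} − 2·{l,q} + 2·{l,s} + {m,n} − {m,s} − {m,v} + {m,z} − {n,p} − 2·{n,s} + {p,s} − {p,v} + 3·{s,v}

cycle:no boundary:no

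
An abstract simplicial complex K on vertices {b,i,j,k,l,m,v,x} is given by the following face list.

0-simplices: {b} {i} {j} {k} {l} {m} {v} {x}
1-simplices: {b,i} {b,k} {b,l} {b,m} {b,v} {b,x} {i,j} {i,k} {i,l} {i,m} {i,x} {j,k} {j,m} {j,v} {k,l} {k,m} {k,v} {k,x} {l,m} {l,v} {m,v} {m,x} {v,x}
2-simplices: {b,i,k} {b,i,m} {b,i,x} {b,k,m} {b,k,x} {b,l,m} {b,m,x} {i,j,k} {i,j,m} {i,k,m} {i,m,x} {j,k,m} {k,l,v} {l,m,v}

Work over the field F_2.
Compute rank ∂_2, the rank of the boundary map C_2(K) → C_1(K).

n_0=8 n_1=23 n_2=14  [Z2]
∂1: piv[bi,bk,bl,bm,bv,bx,ij] rk=7  ker:ik,il,im,ix,jk,jm,jv,kl,km,kv,kx,lm,lv,mv,mx,vx
∂2: piv[bik,bim,bix,bkm,bkx,blm,bmx,ijk,ijm,klv,lmv] rk=11  ker:ikm,imx,jkm
rk∂_2=11

rank∂_2=11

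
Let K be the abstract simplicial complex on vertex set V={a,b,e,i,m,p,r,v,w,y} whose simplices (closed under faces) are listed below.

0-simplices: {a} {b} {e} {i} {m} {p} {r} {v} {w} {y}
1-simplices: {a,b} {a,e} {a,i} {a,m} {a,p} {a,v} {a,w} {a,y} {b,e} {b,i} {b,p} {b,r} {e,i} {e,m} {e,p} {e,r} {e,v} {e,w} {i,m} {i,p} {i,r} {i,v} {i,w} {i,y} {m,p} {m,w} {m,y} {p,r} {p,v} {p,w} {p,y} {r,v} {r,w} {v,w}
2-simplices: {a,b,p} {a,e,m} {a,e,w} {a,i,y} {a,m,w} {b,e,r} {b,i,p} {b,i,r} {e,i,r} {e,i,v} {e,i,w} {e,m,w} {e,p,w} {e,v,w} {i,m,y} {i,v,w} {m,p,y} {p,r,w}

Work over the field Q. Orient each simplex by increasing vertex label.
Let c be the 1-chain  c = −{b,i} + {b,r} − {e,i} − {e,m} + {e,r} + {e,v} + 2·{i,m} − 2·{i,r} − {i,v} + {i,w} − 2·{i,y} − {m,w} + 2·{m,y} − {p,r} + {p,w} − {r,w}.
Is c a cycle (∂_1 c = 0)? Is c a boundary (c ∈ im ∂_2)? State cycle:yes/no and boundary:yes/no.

cycle:yes boundary:yes

n_0=10 n_1=34 n_2=18  [Q]
∂1: piv[ab,ae,ai,am,ap,av,aw,ay,br] rk=9  ker:be,bi,bp,ei,em,ep,er,ev,ew,im,ip,ir,iv,iw,iy,mp,mw,my,pr,pv,pw,py,rv,rw,vw
∂2: piv[abp,aem,aew,aiy,amw,ber,bip,bir,eir,eiv,eiw,epw,evw,imy,mpy,prw] rk=16  ker:emw,ivw
∂1c = 0
c vs im∂2: reduces to 0 ⇒ boundary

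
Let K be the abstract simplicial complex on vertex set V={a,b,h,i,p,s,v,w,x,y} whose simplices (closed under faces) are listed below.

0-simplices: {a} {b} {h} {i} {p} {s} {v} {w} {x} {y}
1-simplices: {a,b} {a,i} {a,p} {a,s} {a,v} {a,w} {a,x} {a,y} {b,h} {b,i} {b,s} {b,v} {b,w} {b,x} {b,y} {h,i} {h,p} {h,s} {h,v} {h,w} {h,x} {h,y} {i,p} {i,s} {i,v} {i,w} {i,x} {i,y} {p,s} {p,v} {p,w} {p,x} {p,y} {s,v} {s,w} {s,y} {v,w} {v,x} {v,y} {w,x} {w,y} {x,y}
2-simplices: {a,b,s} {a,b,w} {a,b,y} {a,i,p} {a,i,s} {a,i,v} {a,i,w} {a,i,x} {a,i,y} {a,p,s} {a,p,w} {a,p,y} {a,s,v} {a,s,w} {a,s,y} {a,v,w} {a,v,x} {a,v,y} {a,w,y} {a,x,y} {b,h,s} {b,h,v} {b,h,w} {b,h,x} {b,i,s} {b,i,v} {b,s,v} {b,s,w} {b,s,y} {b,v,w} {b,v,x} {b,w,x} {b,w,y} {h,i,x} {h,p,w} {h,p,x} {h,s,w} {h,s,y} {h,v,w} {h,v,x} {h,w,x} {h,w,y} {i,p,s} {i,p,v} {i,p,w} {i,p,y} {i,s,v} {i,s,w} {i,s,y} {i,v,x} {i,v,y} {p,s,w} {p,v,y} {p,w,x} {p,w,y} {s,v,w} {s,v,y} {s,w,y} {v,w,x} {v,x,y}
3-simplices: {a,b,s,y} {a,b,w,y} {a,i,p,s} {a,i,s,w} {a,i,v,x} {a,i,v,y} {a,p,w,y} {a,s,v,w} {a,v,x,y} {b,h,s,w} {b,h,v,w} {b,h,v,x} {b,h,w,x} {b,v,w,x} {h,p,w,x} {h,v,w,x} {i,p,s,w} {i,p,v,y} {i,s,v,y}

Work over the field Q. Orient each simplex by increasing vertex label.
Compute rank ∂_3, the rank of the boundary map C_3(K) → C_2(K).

rank∂_3=18

n_0=10 n_1=42 n_2=60 n_3=19  [Q]
∂1: piv[ab,ai,ap,as,av,aw,ax,ay,bh] rk=9  ker:bi,bs,bv,bw,bx,by,hi,hp,hs,hv,hw,hx,hy,ip,is,iv,iw,ix,iy,ps,pv,pw,px,py,sv,sw,sy,vw,vx,vy,wx,wy,xy
∂2: piv[abs,abw,aby,aip,ais,aiv,aiw,aix,aiy,aps,apw,apy,asv,asw,asy,avw,avx,avy,awy,axy,bhs,bhv,bhw,bhx,bis,biv,bvx,bwx,hix,hpw,hpx,hsy,ipv] rk=33  ker:bsv,bsw,bsy,bvw,bwy,hsw,hvw,hvx,hwx,hwy,ips,ipw,ipy,isv,isw,isy,ivx,ivy,psw,pvy,pwx,pwy,svw,svy,swy,vwx,vxy
∂3: piv[absy,abwy,aips,aisw,aivx,aivy,apwy,asvw,avxy,bhsw,bhvw,bhvx,bhwx,bvwx,hpwx,ipsw,ipvy,isvy] rk=18  ker:hvwx
rk∂_3=18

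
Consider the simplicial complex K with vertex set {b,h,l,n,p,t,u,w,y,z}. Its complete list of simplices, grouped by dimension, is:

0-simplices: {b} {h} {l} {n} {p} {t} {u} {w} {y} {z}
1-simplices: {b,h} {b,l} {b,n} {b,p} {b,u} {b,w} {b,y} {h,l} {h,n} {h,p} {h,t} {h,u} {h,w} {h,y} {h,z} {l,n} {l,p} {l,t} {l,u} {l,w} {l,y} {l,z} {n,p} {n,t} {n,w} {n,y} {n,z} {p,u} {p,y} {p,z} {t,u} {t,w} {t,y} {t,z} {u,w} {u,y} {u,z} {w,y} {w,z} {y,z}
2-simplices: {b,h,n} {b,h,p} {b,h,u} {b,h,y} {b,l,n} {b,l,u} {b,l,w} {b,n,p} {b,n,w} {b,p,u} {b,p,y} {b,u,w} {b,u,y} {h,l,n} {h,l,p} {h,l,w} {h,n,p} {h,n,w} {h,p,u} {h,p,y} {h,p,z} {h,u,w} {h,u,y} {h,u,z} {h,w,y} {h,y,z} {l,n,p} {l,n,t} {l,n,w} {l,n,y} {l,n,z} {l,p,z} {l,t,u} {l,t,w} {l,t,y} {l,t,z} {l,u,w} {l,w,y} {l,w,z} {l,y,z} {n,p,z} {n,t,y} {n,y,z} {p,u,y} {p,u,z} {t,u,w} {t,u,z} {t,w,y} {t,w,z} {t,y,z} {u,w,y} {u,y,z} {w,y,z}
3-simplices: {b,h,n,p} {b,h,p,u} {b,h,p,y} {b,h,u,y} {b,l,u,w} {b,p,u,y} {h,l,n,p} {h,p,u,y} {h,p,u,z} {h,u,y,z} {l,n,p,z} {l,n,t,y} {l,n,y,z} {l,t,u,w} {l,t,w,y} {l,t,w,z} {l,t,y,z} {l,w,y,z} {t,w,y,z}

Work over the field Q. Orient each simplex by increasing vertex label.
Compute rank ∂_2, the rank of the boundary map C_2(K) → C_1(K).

rank∂_2=30

n_0=10 n_1=40 n_2=53 n_3=19  [Q]
∂1: piv[bh,bl,bn,bp,bu,bw,by,ht,hz] rk=9  ker:hl,hn,hp,hu,hw,hy,ln,lp,lt,lu,lw,ly,lz,np,nt,nw,ny,nz,pu,py,pz,tu,tw,ty,tz,uw,uy,uz,wy,wz,yz
∂2: piv[bhn,bhp,bhu,bhy,bln,blu,blw,bnp,bnw,bpu,bpy,buw,buy,hln,hlp,hlw,hpz,huz,hwy,hyz,lnt,lny,lnz,lpz,ltu,ltw,lty,ltz,lwy,lwz] rk=30  ker:hnp,hnw,hpu,hpy,huw,huy,lnp,lnw,luw,lyz,npz,nty,nyz,puy,puz,tuw,tuz,twy,twz,tyz,uwy,uyz,wyz
∂3: piv[bhnp,bhpu,bhpy,bhuy,bluw,bpuy,hlnp,hpuz,huyz,lnpz,lnty,lnyz,ltuw,ltwy,ltwz,ltyz,lwyz] rk=17  ker:hpuy,twyz
rk∂_2=30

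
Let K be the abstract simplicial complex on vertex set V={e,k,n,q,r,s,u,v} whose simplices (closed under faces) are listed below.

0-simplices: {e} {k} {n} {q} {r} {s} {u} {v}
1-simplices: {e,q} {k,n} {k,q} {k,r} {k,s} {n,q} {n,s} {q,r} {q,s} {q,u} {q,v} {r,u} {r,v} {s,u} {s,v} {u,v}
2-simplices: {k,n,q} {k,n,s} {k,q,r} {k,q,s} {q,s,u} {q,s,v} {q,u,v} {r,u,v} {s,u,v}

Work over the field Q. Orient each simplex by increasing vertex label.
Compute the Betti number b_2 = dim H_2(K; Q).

b_2=1

n_0=8 n_1=16 n_2=9  [Q]
∂1: piv[eq,kn,kq,kr,ks,qu,qv] rk=7  ker:nq,ns,qr,qs,ru,rv,su,sv,uv
∂2: piv[knq,kns,kqr,kqs,qsu,qsv,quv,ruv] rk=8  ker:suv
b_2=(9−8)−0=1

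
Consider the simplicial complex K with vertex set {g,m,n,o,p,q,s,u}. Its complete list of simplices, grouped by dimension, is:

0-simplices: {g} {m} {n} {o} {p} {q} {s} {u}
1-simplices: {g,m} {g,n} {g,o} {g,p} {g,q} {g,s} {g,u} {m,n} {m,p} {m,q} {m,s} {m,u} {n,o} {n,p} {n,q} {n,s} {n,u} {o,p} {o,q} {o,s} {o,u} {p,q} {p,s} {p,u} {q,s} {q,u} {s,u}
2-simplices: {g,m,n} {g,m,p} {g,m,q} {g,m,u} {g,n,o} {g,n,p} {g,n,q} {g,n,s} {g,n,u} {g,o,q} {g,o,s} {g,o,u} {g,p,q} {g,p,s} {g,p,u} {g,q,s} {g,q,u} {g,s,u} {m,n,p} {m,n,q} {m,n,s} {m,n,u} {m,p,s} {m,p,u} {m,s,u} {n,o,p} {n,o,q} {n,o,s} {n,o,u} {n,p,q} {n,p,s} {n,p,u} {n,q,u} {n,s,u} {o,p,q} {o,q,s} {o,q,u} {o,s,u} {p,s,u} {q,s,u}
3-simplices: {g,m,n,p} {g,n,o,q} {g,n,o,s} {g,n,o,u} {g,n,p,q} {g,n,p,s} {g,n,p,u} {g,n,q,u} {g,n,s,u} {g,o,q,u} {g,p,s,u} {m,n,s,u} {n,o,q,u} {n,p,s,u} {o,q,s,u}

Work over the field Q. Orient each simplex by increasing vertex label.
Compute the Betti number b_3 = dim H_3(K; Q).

n_0=8 n_1=27 n_2=40 n_3=15  [Q]
∂1: piv[gm,gn,go,gp,gq,gs,gu] rk=7  ker:mn,mp,mq,ms,mu,no,np,nq,ns,nu,op,oq,os,ou,pq,ps,pu,qs,qu,su
∂2: piv[gmn,gmp,gmq,gmu,gno,gnp,gnq,gns,gnu,goq,gos,gou,gpq,gps,gpu,gqs,gqu,gsu,mns,nop] rk=20  ker:mnp,mnq,mnu,mps,mpu,msu,noq,nos,nou,npq,nps,npu,nqu,nsu,opq,oqs,oqu,osu,psu,qsu
∂3: piv[gmnp,gnoq,gnos,gnou,gnpq,gnps,gnpu,gnqu,gnsu,goqu,gpsu,mnsu,oqsu] rk=13  ker:noqu,npsu
b_3=(15−13)−0=2

b_3=2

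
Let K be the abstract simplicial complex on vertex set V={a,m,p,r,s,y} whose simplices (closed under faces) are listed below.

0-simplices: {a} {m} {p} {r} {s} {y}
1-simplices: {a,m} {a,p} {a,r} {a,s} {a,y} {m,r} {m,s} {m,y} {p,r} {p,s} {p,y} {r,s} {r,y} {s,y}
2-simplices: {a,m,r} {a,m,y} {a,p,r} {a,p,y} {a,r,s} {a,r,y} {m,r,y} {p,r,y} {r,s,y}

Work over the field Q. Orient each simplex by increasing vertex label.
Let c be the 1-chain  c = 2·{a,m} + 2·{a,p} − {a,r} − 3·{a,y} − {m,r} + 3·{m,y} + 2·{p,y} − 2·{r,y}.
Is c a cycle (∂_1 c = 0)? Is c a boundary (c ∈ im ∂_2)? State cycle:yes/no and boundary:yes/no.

cycle:yes boundary:yes

n_0=6 n_1=14 n_2=9  [Q]
∂1: piv[am,ap,ar,as,ay] rk=5  ker:mr,ms,my,pr,ps,py,rs,ry,sy
∂2: piv[amr,amy,apr,apy,ars,ary,rsy] rk=7  ker:mry,pry
∂1c = 0
c vs im∂2: reduces to 0 ⇒ boundary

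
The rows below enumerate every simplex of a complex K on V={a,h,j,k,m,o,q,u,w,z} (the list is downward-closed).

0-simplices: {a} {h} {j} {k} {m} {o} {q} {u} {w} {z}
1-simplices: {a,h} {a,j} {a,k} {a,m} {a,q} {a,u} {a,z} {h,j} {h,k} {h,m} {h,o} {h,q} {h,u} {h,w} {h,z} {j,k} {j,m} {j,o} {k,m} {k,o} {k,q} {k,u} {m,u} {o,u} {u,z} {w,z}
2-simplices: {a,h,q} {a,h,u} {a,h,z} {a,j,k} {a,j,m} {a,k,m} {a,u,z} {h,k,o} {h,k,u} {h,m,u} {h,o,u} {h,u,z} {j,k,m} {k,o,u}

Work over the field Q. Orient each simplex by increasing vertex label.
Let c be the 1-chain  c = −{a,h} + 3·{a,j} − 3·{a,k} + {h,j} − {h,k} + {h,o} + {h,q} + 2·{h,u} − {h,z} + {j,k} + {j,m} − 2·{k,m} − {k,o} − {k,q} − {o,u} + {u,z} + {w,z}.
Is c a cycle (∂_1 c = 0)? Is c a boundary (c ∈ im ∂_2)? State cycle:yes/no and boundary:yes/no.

cycle:no boundary:no

n_0=10 n_1=26 n_2=14  [Q]
∂1: piv[ah,aj,ak,am,aq,au,az,ho,hw] rk=9  ker:hj,hk,hm,hq,hu,hz,jk,jm,jo,km,ko,kq,ku,mu,ou,uz,wz
∂2: piv[ahq,ahu,ahz,ajk,ajm,akm,auz,hko,hku,hmu,hou] rk=11  ker:huz,jkm,kou
∂1c = {a} − 4·{h} + 2·{j} + {k} − {m} + {o} − {w} + {z}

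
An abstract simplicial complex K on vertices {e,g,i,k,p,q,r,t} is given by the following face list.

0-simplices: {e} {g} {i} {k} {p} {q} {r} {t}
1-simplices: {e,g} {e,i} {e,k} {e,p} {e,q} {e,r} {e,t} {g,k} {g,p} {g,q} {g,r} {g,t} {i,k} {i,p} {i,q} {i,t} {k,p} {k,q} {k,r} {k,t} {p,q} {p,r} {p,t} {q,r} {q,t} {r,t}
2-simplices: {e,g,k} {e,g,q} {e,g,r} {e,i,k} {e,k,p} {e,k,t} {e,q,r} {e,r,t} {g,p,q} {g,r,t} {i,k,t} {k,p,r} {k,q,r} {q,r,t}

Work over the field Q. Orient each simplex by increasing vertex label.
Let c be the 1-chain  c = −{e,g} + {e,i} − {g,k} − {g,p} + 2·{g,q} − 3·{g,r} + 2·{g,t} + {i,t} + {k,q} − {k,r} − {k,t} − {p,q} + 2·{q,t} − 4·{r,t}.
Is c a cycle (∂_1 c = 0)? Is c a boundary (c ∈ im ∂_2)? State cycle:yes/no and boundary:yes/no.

n_0=8 n_1=26 n_2=14  [Q]
∂1: piv[eg,ei,ek,ep,eq,er,et] rk=7  ker:gk,gp,gq,gr,gt,ik,ip,iq,it,kp,kq,kr,kt,pq,pr,pt,qr,qt,rt
∂2: piv[egk,egq,egr,eik,ekp,ekt,eqr,ert,gpq,grt,ikt,kpr,kqr,qrt] rk=14
∂1c = 0
c vs im∂2: reduces to 0 ⇒ boundary

cycle:yes boundary:yes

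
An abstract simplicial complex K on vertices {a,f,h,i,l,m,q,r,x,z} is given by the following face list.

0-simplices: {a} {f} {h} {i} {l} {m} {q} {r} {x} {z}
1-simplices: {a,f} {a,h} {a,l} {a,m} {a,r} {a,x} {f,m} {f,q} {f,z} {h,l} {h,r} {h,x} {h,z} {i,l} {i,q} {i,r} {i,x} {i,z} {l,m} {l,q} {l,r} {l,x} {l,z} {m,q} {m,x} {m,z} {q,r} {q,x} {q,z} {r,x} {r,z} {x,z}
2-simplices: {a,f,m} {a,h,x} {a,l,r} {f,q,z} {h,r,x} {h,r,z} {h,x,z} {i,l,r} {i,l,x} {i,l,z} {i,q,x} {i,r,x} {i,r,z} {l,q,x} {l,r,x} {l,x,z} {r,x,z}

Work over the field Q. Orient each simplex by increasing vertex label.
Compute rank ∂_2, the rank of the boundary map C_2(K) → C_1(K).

rank∂_2=14

n_0=10 n_1=32 n_2=17  [Q]
∂1: piv[af,ah,al,am,ar,ax,fq,fz,il] rk=9  ker:fm,hl,hr,hx,hz,iq,ir,ix,iz,lm,lq,lr,lx,lz,mq,mx,mz,qr,qx,qz,rx,rz,xz
∂2: piv[afm,ahx,alr,fqz,hrx,hrz,hxz,ilr,ilx,ilz,iqx,irx,irz,lqx] rk=14  ker:lrx,lxz,rxz
rk∂_2=14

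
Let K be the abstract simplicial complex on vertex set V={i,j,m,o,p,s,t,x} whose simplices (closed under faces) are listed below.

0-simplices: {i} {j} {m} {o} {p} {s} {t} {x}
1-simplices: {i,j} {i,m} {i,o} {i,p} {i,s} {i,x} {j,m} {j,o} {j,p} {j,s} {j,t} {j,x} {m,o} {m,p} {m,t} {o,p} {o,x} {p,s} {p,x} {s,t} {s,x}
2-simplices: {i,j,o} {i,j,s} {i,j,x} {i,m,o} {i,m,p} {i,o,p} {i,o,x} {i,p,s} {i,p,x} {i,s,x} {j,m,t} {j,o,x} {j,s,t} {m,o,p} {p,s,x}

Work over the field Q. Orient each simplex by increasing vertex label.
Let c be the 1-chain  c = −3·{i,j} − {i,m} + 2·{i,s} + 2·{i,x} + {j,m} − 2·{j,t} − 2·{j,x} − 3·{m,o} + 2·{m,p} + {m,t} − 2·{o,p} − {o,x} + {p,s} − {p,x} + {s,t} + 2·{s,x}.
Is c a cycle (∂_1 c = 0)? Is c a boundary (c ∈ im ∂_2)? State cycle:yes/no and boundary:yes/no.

cycle:yes boundary:yes

n_0=8 n_1=21 n_2=15  [Q]
∂1: piv[ij,im,io,ip,is,ix,jt] rk=7  ker:jm,jo,jp,js,jx,mo,mp,mt,op,ox,ps,px,st,sx
∂2: piv[ijo,ijs,ijx,imo,imp,iop,iox,ips,ipx,isx,jmt,jst] rk=12  ker:jox,mop,psx
∂1c = 0
c vs im∂2: reduces to 0 ⇒ boundary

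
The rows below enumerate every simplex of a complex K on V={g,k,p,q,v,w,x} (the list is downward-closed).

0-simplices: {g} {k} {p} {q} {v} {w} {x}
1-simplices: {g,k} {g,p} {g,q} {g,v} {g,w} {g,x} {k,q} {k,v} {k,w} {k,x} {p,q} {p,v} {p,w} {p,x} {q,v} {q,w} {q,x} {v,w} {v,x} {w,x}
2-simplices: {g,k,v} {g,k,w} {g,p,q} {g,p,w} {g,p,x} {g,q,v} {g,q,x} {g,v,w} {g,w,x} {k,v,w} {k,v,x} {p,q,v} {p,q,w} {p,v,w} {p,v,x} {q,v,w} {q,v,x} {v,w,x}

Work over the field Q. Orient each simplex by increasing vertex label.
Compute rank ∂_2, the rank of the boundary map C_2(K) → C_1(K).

rank∂_2=13

n_0=7 n_1=20 n_2=18  [Q]
∂1: piv[gk,gp,gq,gv,gw,gx] rk=6  ker:kq,kv,kw,kx,pq,pv,pw,px,qv,qw,qx,vw,vx,wx
∂2: piv[gkv,gkw,gpq,gpw,gpx,gqv,gqx,gvw,gwx,kvx,pqv,pqw,pvx] rk=13  ker:kvw,pvw,qvw,qvx,vwx
rk∂_2=13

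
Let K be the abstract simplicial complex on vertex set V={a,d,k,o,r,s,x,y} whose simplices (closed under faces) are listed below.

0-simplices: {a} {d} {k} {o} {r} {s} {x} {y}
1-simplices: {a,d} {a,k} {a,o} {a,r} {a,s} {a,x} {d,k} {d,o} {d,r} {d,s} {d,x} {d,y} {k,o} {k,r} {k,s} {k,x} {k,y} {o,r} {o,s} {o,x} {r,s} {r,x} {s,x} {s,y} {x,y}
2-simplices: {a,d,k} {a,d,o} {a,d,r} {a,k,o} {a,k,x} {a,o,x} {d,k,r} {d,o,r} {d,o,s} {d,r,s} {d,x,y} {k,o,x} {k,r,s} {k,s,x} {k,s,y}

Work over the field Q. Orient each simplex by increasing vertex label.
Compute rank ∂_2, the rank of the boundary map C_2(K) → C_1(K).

rank∂_2=14

n_0=8 n_1=25 n_2=15  [Q]
∂1: piv[ad,ak,ao,ar,as,ax,dy] rk=7  ker:dk,do,dr,ds,dx,ko,kr,ks,kx,ky,or,os,ox,rs,rx,sx,sy,xy
∂2: piv[adk,ado,adr,ako,akx,aox,dkr,dor,dos,drs,dxy,krs,ksx,ksy] rk=14  ker:kox
rk∂_2=14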